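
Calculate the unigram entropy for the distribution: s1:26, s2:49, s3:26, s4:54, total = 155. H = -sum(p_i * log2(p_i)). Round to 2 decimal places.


Computing entropy H = -sum(p_i * log2(p_i)):
  s1: p = 26/155 = 0.1677, -p*log2(p) = 0.4321
  s2: p = 49/155 = 0.3161, -p*log2(p) = 0.5252
  s3: p = 26/155 = 0.1677, -p*log2(p) = 0.4321
  s4: p = 54/155 = 0.3484, -p*log2(p) = 0.5300
H = sum of terms = 1.9194
Rounded to 2 decimals: 1.92

1.92


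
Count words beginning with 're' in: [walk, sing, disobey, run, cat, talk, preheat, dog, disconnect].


Checking each word for prefix 're':
  'walk' -> no (count: 0)
  'sing' -> no (count: 0)
  'disobey' -> no (count: 0)
  'run' -> no (count: 0)
  'cat' -> no (count: 0)
  'talk' -> no (count: 0)
  'preheat' -> no (count: 0)
  'dog' -> no (count: 0)
  'disconnect' -> no (count: 0)
Total with prefix 're': 0

0


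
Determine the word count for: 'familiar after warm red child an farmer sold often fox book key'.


Counting words by splitting on spaces:
  Word 1: 'familiar'
  Word 2: 'after'
  Word 3: 'warm'
  Word 4: 'red'
  Word 5: 'child'
  Word 6: 'an'
  Word 7: 'farmer'
  Word 8: 'sold'
  Word 9: 'often'
  Word 10: 'fox'
  Word 11: 'book'
  Word 12: 'key'
Total words: 12

12


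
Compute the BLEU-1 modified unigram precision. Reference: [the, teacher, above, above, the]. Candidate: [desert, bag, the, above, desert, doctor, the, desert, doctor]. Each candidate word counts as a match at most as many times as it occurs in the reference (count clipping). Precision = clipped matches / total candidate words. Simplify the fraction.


Reference word counts: {'above': 2, 'teacher': 1, 'the': 2}
Checking each candidate word (with clipping):
  'desert' -> not in reference -> no match (matches: 0)
  'bag' -> not in reference -> no match (matches: 0)
  'the' -> in reference (ref count 2, used 1/2) -> match (matches: 1)
  'above' -> in reference (ref count 2, used 1/2) -> match (matches: 2)
  'desert' -> not in reference -> no match (matches: 2)
  'doctor' -> not in reference -> no match (matches: 2)
  'the' -> in reference (ref count 2, used 2/2) -> match (matches: 3)
  'desert' -> not in reference -> no match (matches: 3)
  'doctor' -> not in reference -> no match (matches: 3)
Clipped matches: 3, Candidate length: 9
Precision = 3/9 = 1/3

1/3


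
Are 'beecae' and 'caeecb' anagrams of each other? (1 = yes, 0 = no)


Sort characters of 'beecae': 'abceee'
Sort characters of 'caeecb': 'abccee'
Sorted forms differ -> they are NOT anagrams
Result: 0

0


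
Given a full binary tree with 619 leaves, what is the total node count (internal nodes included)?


Leaf nodes (terminals): 619
Internal nodes = n - 1 = 619 - 1 = 618
Total = leaves + internal = 619 + 618 = 1237

1237


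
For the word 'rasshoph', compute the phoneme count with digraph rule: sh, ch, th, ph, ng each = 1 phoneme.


Parsing 'rasshoph' greedily, digraphs first:
  'r' -> consonant phoneme (phonemes so far: 1)
  'a' -> vowel phoneme (phonemes so far: 2)
  's' -> consonant phoneme (phonemes so far: 3)
  'sh' -> digraph (1 consonant phoneme) (phonemes so far: 4)
  'o' -> vowel phoneme (phonemes so far: 5)
  'ph' -> digraph (1 consonant phoneme) (phonemes so far: 6)
Total phonemes: 6

6


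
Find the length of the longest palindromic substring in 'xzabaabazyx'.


Scanning 'xzabaabazyx' for palindromic substrings.
Substring at positions 1-8: 'zabaabaz'.
Check: reverse('zabaabaz') = 'zabaabaz' -> palindrome confirmed.
Neighbouring characters ('x' / 'y') break symmetry, so it cannot extend further.
No longer palindromic substring exists; longest length = 8

8


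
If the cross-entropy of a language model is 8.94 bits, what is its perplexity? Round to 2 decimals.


Perplexity formula: PP = 2^H
H = 8.94
PP = 2^8.94
Decompose: 2^8.94 = 2^8 * 2^0.94
2^8 = 256, 2^0.94 ~ 1.9185282
PP ~ 256 * 1.9185282 = 491.1432192
Rounded to 2 decimals: 491.14

491.14


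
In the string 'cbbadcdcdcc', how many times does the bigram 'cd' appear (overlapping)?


Scanning 'cbbadcdcdcc' for bigram 'cd':
  Position 0: 'cb' -> no
  Position 1: 'bb' -> no
  Position 2: 'ba' -> no
  Position 3: 'ad' -> no
  Position 4: 'dc' -> no
  Position 5: 'cd' -> MATCH
  Position 6: 'dc' -> no
  Position 7: 'cd' -> MATCH
  Position 8: 'dc' -> no
  Position 9: 'cc' -> no
Total matches: 2

2


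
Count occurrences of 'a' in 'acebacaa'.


Scanning 'acebacaa' for 'a':
  Position 0: 'a' -> MATCH (count: 1)
  Position 4: 'a' -> MATCH (count: 2)
  Position 6: 'a' -> MATCH (count: 3)
  Position 7: 'a' -> MATCH (count: 4)
Total occurrences of 'a': 4

4


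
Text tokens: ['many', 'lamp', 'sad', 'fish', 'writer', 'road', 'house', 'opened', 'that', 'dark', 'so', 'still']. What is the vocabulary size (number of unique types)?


Listing all tokens and tracking unique types:
  Token 1: 'many' -> NEW (unique so far: 1)
  Token 2: 'lamp' -> NEW (unique so far: 2)
  Token 3: 'sad' -> NEW (unique so far: 3)
  Token 4: 'fish' -> NEW (unique so far: 4)
  Token 5: 'writer' -> NEW (unique so far: 5)
  Token 6: 'road' -> NEW (unique so far: 6)
  Token 7: 'house' -> NEW (unique so far: 7)
  Token 8: 'opened' -> NEW (unique so far: 8)
  Token 9: 'that' -> NEW (unique so far: 9)
  Token 10: 'dark' -> NEW (unique so far: 10)
  Token 11: 'so' -> NEW (unique so far: 11)
  Token 12: 'still' -> NEW (unique so far: 12)
Unique types: ('dark', 'fish', 'house', 'lamp', 'many', 'opened', 'road', 'sad', 'so', 'still', 'that', 'writer')
Vocabulary size: 12

12


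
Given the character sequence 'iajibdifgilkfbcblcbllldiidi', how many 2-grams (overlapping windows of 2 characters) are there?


String 'iajibdifgilkfbcblcbllldiidi' has length L = 27.
Number of overlapping n-grams = L - n + 1
Substituting: 27 - 2 + 1 = 26

26


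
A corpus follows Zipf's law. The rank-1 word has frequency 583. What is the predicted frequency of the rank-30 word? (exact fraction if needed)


Zipf's law: freq(rank) = f1 / rank
f1 = 583, rank = 30
freq = 583 / 30
GCD(583, 30) = 1
Simplified: 583/30

583/30


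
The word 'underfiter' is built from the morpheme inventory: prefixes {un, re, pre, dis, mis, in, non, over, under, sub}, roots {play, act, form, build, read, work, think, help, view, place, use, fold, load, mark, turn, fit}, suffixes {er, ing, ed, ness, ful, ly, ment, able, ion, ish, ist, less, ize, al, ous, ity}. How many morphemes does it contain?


Segmenting 'underfiter' against the inventory:
  'under' -> prefix (morpheme 1)
  'fit' -> root (morpheme 2)
  'er' -> suffix (morpheme 3)
Total morphemes: 3

3


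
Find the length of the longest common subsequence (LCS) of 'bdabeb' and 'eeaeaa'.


DP table for LCS of 'bdabeb' and 'eeaeaa':
       e  e  a  e  a  a
    0  0  0  0  0  0  0
  b 0  0  0  0  0  0  0
  d 0  0  0  0  0  0  0
  a 0  0  0  1  1  1  1
  b 0  0  0  1  1  1  1
  e 0  1  1  1  2  2  2
  b 0  1  1  1  2  2  2
LCS: 'ae'
LCS length = 2

2


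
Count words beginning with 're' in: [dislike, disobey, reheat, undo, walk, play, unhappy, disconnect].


Checking each word for prefix 're':
  'dislike' -> no (count: 0)
  'disobey' -> no (count: 0)
  'reheat' -> YES, starts with 're' (count: 1)
  'undo' -> no (count: 1)
  'walk' -> no (count: 1)
  'play' -> no (count: 1)
  'unhappy' -> no (count: 1)
  'disconnect' -> no (count: 1)
Total with prefix 're': 1

1


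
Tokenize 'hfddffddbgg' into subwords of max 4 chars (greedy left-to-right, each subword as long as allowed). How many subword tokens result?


'hfddffddbgg' has 11 characters.
Chunking with max size 4:
  Chunk 1: 'hfdd' (positions 0-3)
  Chunk 2: 'ffdd' (positions 4-7)
  Chunk 3: 'bgg' (positions 8-10)
Total chunks: ceil(11 / 4) = 3

3


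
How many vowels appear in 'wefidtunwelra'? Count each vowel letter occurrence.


Scanning each character of 'wefidtunwelra':
  Position 1: 'w' -> consonant (running count: 0)
  Position 2: 'e' -> vowel (running count: 1)
  Position 3: 'f' -> consonant (running count: 1)
  Position 4: 'i' -> vowel (running count: 2)
  Position 5: 'd' -> consonant (running count: 2)
  Position 6: 't' -> consonant (running count: 2)
  Position 7: 'u' -> vowel (running count: 3)
  Position 8: 'n' -> consonant (running count: 3)
  Position 9: 'w' -> consonant (running count: 3)
  Position 10: 'e' -> vowel (running count: 4)
  Position 11: 'l' -> consonant (running count: 4)
  Position 12: 'r' -> consonant (running count: 4)
  Position 13: 'a' -> vowel (running count: 5)
Total vowels: 5

5


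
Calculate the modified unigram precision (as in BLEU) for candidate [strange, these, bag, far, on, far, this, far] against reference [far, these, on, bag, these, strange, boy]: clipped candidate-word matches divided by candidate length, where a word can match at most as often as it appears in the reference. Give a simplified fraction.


Reference word counts: {'bag': 1, 'boy': 1, 'far': 1, 'on': 1, 'strange': 1, 'these': 2}
Checking each candidate word (with clipping):
  'strange' -> in reference (ref count 1, used 1/1) -> match (matches: 1)
  'these' -> in reference (ref count 2, used 1/2) -> match (matches: 2)
  'bag' -> in reference (ref count 1, used 1/1) -> match (matches: 3)
  'far' -> in reference (ref count 1, used 1/1) -> match (matches: 4)
  'on' -> in reference (ref count 1, used 1/1) -> match (matches: 5)
  'far' -> ref count 1 already used up (1/1) -> clipped, no match (matches: 5)
  'this' -> not in reference -> no match (matches: 5)
  'far' -> ref count 1 already used up (1/1) -> clipped, no match (matches: 5)
Clipped matches: 5, Candidate length: 8
Precision = 5/8

5/8


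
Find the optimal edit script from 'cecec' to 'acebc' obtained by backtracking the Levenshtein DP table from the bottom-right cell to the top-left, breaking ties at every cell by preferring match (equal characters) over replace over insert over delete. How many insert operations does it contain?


Edit distance = 3. Backtracking from cell (5, 5) with preference match > replace > insert > delete,
then listing the resulting alignment 'cecec' -> 'acebc' left to right:
  Step 1: insert 'a' [insertion #1]
  Step 2: keep 'c'
  Step 3: keep 'e'
  Step 4: delete 'c'
  Step 5: replace e->b
  Step 6: keep 'c'
Total insertions: 1

1


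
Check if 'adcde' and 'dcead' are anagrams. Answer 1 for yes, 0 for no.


Sort characters of 'adcde': 'acdde'
Sort characters of 'dcead': 'acdde'
Sorted forms match -> they ARE anagrams
Result: 1

1


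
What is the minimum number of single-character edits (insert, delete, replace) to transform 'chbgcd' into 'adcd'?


Building DP table for s1='chbgcd' (len 6) and s2='adcd' (len 4):
       a  d  c  d
    0  1  2  3  4
  c 1  1  2  2  3
  h 2  2  2  3  3
  b 3  3  3  3  4
  g 4  4  4  4  4
  c 5  5  5  4  5
  d 6  6  5  5  4
Edit distance = dp[6][4] = 4

4


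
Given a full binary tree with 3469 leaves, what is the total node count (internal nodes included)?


Leaf nodes (terminals): 3469
Internal nodes = n - 1 = 3469 - 1 = 3468
Total = leaves + internal = 3469 + 3468 = 6937

6937


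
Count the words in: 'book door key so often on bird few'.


Counting words by splitting on spaces:
  Word 1: 'book'
  Word 2: 'door'
  Word 3: 'key'
  Word 4: 'so'
  Word 5: 'often'
  Word 6: 'on'
  Word 7: 'bird'
  Word 8: 'few'
Total words: 8

8


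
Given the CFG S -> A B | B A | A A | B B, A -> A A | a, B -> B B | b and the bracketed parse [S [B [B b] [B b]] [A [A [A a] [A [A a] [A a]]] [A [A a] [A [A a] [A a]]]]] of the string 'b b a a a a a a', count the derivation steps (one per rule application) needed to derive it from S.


Every bracketed nonterminal node [X ...] in the tree is produced by exactly one rule application.
Reading the tree off as a leftmost derivation:
  Step 1: S  =>  B A   (applied S -> B A)
  Step 2: B A  =>  B B A   (applied B -> B B)
  Step 3: B B A  =>  b B A   (applied B -> b)
  Step 4: b B A  =>  b b A   (applied B -> b)
  Step 5: b b A  =>  b b A A   (applied A -> A A)
  Step 6: b b A A  =>  b b A A A   (applied A -> A A)
  Step 7: b b A A A  =>  b b a A A   (applied A -> a)
  Step 8: b b a A A  =>  b b a A A A   (applied A -> A A)
  Step 9: b b a A A A  =>  b b a a A A   (applied A -> a)
  Step 10: b b a a A A  =>  b b a a a A   (applied A -> a)
  Step 11: b b a a a A  =>  b b a a a A A   (applied A -> A A)
  Step 12: b b a a a A A  =>  b b a a a a A   (applied A -> a)
  Step 13: b b a a a a A  =>  b b a a a a A A   (applied A -> A A)
  Step 14: b b a a a a A A  =>  b b a a a a a A   (applied A -> a)
  Step 15: b b a a a a a A  =>  b b a a a a a a   (applied A -> a)
Final yield: b b a a a a a a
Total rewrite steps: 15

15


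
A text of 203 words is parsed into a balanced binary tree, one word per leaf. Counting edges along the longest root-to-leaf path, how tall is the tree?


In a balanced binary tree with n leaves the deepest leaf is ceil(log2(n)) edges below the root.
log2(203) = 7.6653
ceil(7.6653) = 8
height (edges) = 8

8


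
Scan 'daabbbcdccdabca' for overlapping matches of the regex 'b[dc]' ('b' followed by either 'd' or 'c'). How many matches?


Pattern: b[dc] means 'b' followed by either 'd' or 'c'.
Scanning 'daabbbcdccdabca' position-by-position:
  Pos 0: window 'da' -> no
  Pos 1: window 'aa' -> no
  Pos 2: window 'ab' -> no
  Pos 3: window 'bb' -> no
  Pos 4: window 'bb' -> no
  Pos 5: window 'bc' -> MATCH
  Pos 6: window 'cd' -> no
  Pos 7: window 'dc' -> no
  Pos 8: window 'cc' -> no
  Pos 9: window 'cd' -> no
  Pos 10: window 'da' -> no
  Pos 11: window 'ab' -> no
  Pos 12: window 'bc' -> MATCH
  Pos 13: window 'ca' -> no
  Pos 14: window 'a' -> no
Total matches: 2

2


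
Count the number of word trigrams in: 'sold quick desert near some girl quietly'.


Word trigrams from [7] words:
  Trigram 1: (sold quick desert)
  Trigram 2: (quick desert near)
  Trigram 3: (desert near some)
  Trigram 4: (near some girl)
  Trigram 5: (some girl quietly)
Total word trigrams: 7 - 2 = 5

5


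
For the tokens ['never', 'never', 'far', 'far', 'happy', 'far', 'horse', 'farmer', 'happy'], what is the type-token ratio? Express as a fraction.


Tokens: 9
Unique types: ('far', 'farmer', 'happy', 'horse', 'never') = 5
TTR = 5/9
Already in lowest terms.

5/9


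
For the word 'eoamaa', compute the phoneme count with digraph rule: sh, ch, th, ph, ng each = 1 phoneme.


Parsing 'eoamaa' greedily, digraphs first:
  'e' -> vowel phoneme (phonemes so far: 1)
  'o' -> vowel phoneme (phonemes so far: 2)
  'a' -> vowel phoneme (phonemes so far: 3)
  'm' -> consonant phoneme (phonemes so far: 4)
  'a' -> vowel phoneme (phonemes so far: 5)
  'a' -> vowel phoneme (phonemes so far: 6)
Total phonemes: 6

6


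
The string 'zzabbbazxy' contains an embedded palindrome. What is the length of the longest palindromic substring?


Scanning 'zzabbbazxy' for palindromic substrings.
Substring at positions 1-7: 'zabbbaz'.
Check: reverse('zabbbaz') = 'zabbbaz' -> palindrome confirmed.
Neighbouring characters ('z' / 'x') break symmetry, so it cannot extend further.
No longer palindromic substring exists; longest length = 7

7


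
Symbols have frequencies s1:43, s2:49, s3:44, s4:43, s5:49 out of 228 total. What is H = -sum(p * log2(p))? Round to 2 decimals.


Computing entropy H = -sum(p_i * log2(p_i)):
  s1: p = 43/228 = 0.1886, -p*log2(p) = 0.4539
  s2: p = 49/228 = 0.2149, -p*log2(p) = 0.4767
  s3: p = 44/228 = 0.1930, -p*log2(p) = 0.4580
  s4: p = 43/228 = 0.1886, -p*log2(p) = 0.4539
  s5: p = 49/228 = 0.2149, -p*log2(p) = 0.4767
H = sum of terms = 2.3192
Rounded to 2 decimals: 2.32

2.32


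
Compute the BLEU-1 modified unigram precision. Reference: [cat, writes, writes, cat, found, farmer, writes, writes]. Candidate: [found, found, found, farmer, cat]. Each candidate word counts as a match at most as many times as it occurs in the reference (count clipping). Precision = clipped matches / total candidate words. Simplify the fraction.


Reference word counts: {'cat': 2, 'farmer': 1, 'found': 1, 'writes': 4}
Checking each candidate word (with clipping):
  'found' -> in reference (ref count 1, used 1/1) -> match (matches: 1)
  'found' -> ref count 1 already used up (1/1) -> clipped, no match (matches: 1)
  'found' -> ref count 1 already used up (1/1) -> clipped, no match (matches: 1)
  'farmer' -> in reference (ref count 1, used 1/1) -> match (matches: 2)
  'cat' -> in reference (ref count 2, used 1/2) -> match (matches: 3)
Clipped matches: 3, Candidate length: 5
Precision = 3/5

3/5


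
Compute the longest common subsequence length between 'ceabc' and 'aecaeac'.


DP table for LCS of 'ceabc' and 'aecaeac':
       a  e  c  a  e  a  c
    0  0  0  0  0  0  0  0
  c 0  0  0  1  1  1  1  1
  e 0  0  1  1  1  2  2  2
  a 0  1  1  1  2  2  3  3
  b 0  1  1  1  2  2  3  3
  c 0  1  1  2  2  2  3  4
LCS: 'ceac'
LCS length = 4

4


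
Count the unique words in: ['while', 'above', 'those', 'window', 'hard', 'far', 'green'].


Listing all tokens and tracking unique types:
  Token 1: 'while' -> NEW (unique so far: 1)
  Token 2: 'above' -> NEW (unique so far: 2)
  Token 3: 'those' -> NEW (unique so far: 3)
  Token 4: 'window' -> NEW (unique so far: 4)
  Token 5: 'hard' -> NEW (unique so far: 5)
  Token 6: 'far' -> NEW (unique so far: 6)
  Token 7: 'green' -> NEW (unique so far: 7)
Unique types: ('above', 'far', 'green', 'hard', 'those', 'while', 'window')
Vocabulary size: 7

7


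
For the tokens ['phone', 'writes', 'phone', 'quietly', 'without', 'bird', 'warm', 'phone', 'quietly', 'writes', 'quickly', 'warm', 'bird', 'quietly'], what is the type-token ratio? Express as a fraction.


Tokens: 14
Unique types: ('bird', 'phone', 'quickly', 'quietly', 'warm', 'without', 'writes') = 7
TTR = 7/14
Simplify: divide both by 7 -> 1/2
TTR = 1/2

1/2


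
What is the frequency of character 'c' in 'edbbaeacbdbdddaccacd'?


Scanning 'edbbaeacbdbdddaccacd' for 'c':
  Position 7: 'c' -> MATCH (count: 1)
  Position 15: 'c' -> MATCH (count: 2)
  Position 16: 'c' -> MATCH (count: 3)
  Position 18: 'c' -> MATCH (count: 4)
Total occurrences of 'c': 4

4


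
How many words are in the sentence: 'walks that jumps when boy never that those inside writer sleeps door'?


Counting words by splitting on spaces:
  Word 1: 'walks'
  Word 2: 'that'
  Word 3: 'jumps'
  Word 4: 'when'
  Word 5: 'boy'
  Word 6: 'never'
  Word 7: 'that'
  Word 8: 'those'
  Word 9: 'inside'
  Word 10: 'writer'
  Word 11: 'sleeps'
  Word 12: 'door'
Total words: 12

12


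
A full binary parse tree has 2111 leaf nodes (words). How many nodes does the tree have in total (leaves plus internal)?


Leaf nodes (terminals): 2111
Internal nodes = n - 1 = 2111 - 1 = 2110
Total = leaves + internal = 2111 + 2110 = 4221

4221


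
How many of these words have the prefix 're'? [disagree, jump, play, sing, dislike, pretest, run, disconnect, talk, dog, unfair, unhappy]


Checking each word for prefix 're':
  'disagree' -> no (count: 0)
  'jump' -> no (count: 0)
  'play' -> no (count: 0)
  'sing' -> no (count: 0)
  'dislike' -> no (count: 0)
  'pretest' -> no (count: 0)
  'run' -> no (count: 0)
  'disconnect' -> no (count: 0)
  'talk' -> no (count: 0)
  'dog' -> no (count: 0)
  'unfair' -> no (count: 0)
  'unhappy' -> no (count: 0)
Total with prefix 're': 0

0


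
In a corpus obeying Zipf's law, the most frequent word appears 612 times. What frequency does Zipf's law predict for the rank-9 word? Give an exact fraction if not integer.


Zipf's law: freq(rank) = f1 / rank
f1 = 612, rank = 9
freq = 612 / 9
= 68

68


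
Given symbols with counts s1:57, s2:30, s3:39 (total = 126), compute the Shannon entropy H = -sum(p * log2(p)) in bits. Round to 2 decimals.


Computing entropy H = -sum(p_i * log2(p_i)):
  s1: p = 57/126 = 0.4524, -p*log2(p) = 0.5177
  s2: p = 30/126 = 0.2381, -p*log2(p) = 0.4929
  s3: p = 39/126 = 0.3095, -p*log2(p) = 0.5237
H = sum of terms = 1.5343
Rounded to 2 decimals: 1.53

1.53


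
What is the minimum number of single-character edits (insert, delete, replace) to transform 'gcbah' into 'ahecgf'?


Building DP table for s1='gcbah' (len 5) and s2='ahecgf' (len 6):
       a  h  e  c  g  f
    0  1  2  3  4  5  6
  g 1  1  2  3  4  4  5
  c 2  2  2  3  3  4  5
  b 3  3  3  3  4  4  5
  a 4  3  4  4  4  5  5
  h 5  4  3  4  5  5  6
Edit distance = dp[5][6] = 6

6


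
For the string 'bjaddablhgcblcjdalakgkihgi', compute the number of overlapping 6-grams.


String 'bjaddablhgcblcjdalakgkihgi' has length L = 26.
Number of overlapping n-grams = L - n + 1
Substituting: 26 - 6 + 1 = 21

21


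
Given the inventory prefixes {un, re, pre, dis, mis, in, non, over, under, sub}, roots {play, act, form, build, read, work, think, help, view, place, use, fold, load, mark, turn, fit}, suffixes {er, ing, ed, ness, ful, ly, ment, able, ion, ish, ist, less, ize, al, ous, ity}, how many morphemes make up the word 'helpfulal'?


Segmenting 'helpfulal' against the inventory:
  'help' -> root (morpheme 1)
  'ful' -> suffix (morpheme 2)
  'al' -> suffix (morpheme 3)
Total morphemes: 3

3


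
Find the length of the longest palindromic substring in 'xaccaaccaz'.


Scanning 'xaccaaccaz' for palindromic substrings.
Substring at positions 1-8: 'accaacca'.
Check: reverse('accaacca') = 'accaacca' -> palindrome confirmed.
Neighbouring characters ('x' / 'z') break symmetry, so it cannot extend further.
No longer palindromic substring exists; longest length = 8

8


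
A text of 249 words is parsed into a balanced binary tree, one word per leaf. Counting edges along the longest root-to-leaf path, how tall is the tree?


In a balanced binary tree with n leaves the deepest leaf is ceil(log2(n)) edges below the root.
log2(249) = 7.9600
ceil(7.9600) = 8
height (edges) = 8

8


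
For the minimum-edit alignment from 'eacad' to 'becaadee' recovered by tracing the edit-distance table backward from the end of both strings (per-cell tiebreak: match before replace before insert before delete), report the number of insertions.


Edit distance = 5. Backtracking from cell (5, 8) with preference match > replace > insert > delete,
then listing the resulting alignment 'eacad' -> 'becaadee' left to right:
  Step 1: insert 'b' [insertion #1]
  Step 2: keep 'e'
  Step 3: replace a->c
  Step 4: replace c->a
  Step 5: keep 'a'
  Step 6: keep 'd'
  Step 7: insert 'e' [insertion #2]
  Step 8: insert 'e' [insertion #3]
Total insertions: 3

3


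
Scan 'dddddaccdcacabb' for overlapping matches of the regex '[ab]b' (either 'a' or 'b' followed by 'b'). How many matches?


Pattern: [ab]b means either 'a' or 'b' followed by 'b'.
Scanning 'dddddaccdcacabb' position-by-position:
  Pos 0: window 'dd' -> no
  Pos 1: window 'dd' -> no
  Pos 2: window 'dd' -> no
  Pos 3: window 'dd' -> no
  Pos 4: window 'da' -> no
  Pos 5: window 'ac' -> no
  Pos 6: window 'cc' -> no
  Pos 7: window 'cd' -> no
  Pos 8: window 'dc' -> no
  Pos 9: window 'ca' -> no
  Pos 10: window 'ac' -> no
  Pos 11: window 'ca' -> no
  Pos 12: window 'ab' -> MATCH
  Pos 13: window 'bb' -> MATCH
  Pos 14: window 'b' -> no
Total matches: 2

2


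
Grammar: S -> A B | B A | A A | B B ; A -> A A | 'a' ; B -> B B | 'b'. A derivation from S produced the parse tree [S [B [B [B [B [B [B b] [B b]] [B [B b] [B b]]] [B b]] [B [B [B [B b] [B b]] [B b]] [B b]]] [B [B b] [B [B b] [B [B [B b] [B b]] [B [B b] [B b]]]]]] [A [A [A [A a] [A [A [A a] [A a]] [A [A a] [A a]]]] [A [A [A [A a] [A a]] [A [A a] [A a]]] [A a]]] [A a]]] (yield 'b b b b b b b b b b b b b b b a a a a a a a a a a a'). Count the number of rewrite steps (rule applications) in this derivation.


Every bracketed nonterminal node [X ...] in the tree is produced by exactly one rule application.
Reading the tree off as a leftmost derivation:
  Step 1: S  =>  B A   (applied S -> B A)
  Step 2: B A  =>  B B A   (applied B -> B B)
  Step 3: B B A  =>  B B B A   (applied B -> B B)
  Step 4: B B B A  =>  B B B B A   (applied B -> B B)
  Step 5: B B B B A  =>  B B B B B A   (applied B -> B B)
  Step 6: B B B B B A  =>  B B B B B B A   (applied B -> B B)
  Step 7: B B B B B B A  =>  b B B B B B A   (applied B -> b)
  Step 8: b B B B B B A  =>  b b B B B B A   (applied B -> b)
  Step 9: b b B B B B A  =>  b b B B B B B A   (applied B -> B B)
  Step 10: b b B B B B B A  =>  b b b B B B B A   (applied B -> b)
  Step 11: b b b B B B B A  =>  b b b b B B B A   (applied B -> b)
  Step 12: b b b b B B B A  =>  b b b b b B B A   (applied B -> b)
  Step 13: b b b b b B B A  =>  b b b b b B B B A   (applied B -> B B)
  Step 14: b b b b b B B B A  =>  b b b b b B B B B A   (applied B -> B B)
  Step 15: b b b b b B B B B A  =>  b b b b b B B B B B A   (applied B -> B B)
  Step 16: b b b b b B B B B B A  =>  b b b b b b B B B B A   (applied B -> b)
  Step 17: b b b b b b B B B B A  =>  b b b b b b b B B B A   (applied B -> b)
  Step 18: b b b b b b b B B B A  =>  b b b b b b b b B B A   (applied B -> b)
  Step 19: b b b b b b b b B B A  =>  b b b b b b b b b B A   (applied B -> b)
  Step 20: b b b b b b b b b B A  =>  b b b b b b b b b B B A   (applied B -> B B)
  Step 21: b b b b b b b b b B B A  =>  b b b b b b b b b b B A   (applied B -> b)
  Step 22: b b b b b b b b b b B A  =>  b b b b b b b b b b B B A   (applied B -> B B)
  Step 23: b b b b b b b b b b B B A  =>  b b b b b b b b b b b B A   (applied B -> b)
  Step 24: b b b b b b b b b b b B A  =>  b b b b b b b b b b b B B A   (applied B -> B B)
  Step 25: b b b b b b b b b b b B B A  =>  b b b b b b b b b b b B B B A   (applied B -> B B)
  Step 26: b b b b b b b b b b b B B B A  =>  b b b b b b b b b b b b B B A   (applied B -> b)
  Step 27: b b b b b b b b b b b b B B A  =>  b b b b b b b b b b b b b B A   (applied B -> b)
  Step 28: b b b b b b b b b b b b b B A  =>  b b b b b b b b b b b b b B B A   (applied B -> B B)
  Step 29: b b b b b b b b b b b b b B B A  =>  b b b b b b b b b b b b b b B A   (applied B -> b)
  Step 30: b b b b b b b b b b b b b b B A  =>  b b b b b b b b b b b b b b b A   (applied B -> b)
  Step 31: b b b b b b b b b b b b b b b A  =>  b b b b b b b b b b b b b b b A A   (applied A -> A A)
  Step 32: b b b b b b b b b b b b b b b A A  =>  b b b b b b b b b b b b b b b A A A   (applied A -> A A)
  Step 33: b b b b b b b b b b b b b b b A A A  =>  b b b b b b b b b b b b b b b A A A A   (applied A -> A A)
  Step 34: b b b b b b b b b b b b b b b A A A A  =>  b b b b b b b b b b b b b b b a A A A   (applied A -> a)
  Step 35: b b b b b b b b b b b b b b b a A A A  =>  b b b b b b b b b b b b b b b a A A A A   (applied A -> A A)
  Step 36: b b b b b b b b b b b b b b b a A A A A  =>  b b b b b b b b b b b b b b b a A A A A A   (applied A -> A A)
  Step 37: b b b b b b b b b b b b b b b a A A A A A  =>  b b b b b b b b b b b b b b b a a A A A A   (applied A -> a)
  Step 38: b b b b b b b b b b b b b b b a a A A A A  =>  b b b b b b b b b b b b b b b a a a A A A   (applied A -> a)
  Step 39: b b b b b b b b b b b b b b b a a a A A A  =>  b b b b b b b b b b b b b b b a a a A A A A   (applied A -> A A)
  Step 40: b b b b b b b b b b b b b b b a a a A A A A  =>  b b b b b b b b b b b b b b b a a a a A A A   (applied A -> a)
  Step 41: b b b b b b b b b b b b b b b a a a a A A A  =>  b b b b b b b b b b b b b b b a a a a a A A   (applied A -> a)
  Step 42: b b b b b b b b b b b b b b b a a a a a A A  =>  b b b b b b b b b b b b b b b a a a a a A A A   (applied A -> A A)
  Step 43: b b b b b b b b b b b b b b b a a a a a A A A  =>  b b b b b b b b b b b b b b b a a a a a A A A A   (applied A -> A A)
  Step 44: b b b b b b b b b b b b b b b a a a a a A A A A  =>  b b b b b b b b b b b b b b b a a a a a A A A A A   (applied A -> A A)
  Step 45: b b b b b b b b b b b b b b b a a a a a A A A A A  =>  b b b b b b b b b b b b b b b a a a a a a A A A A   (applied A -> a)
  Step 46: b b b b b b b b b b b b b b b a a a a a a A A A A  =>  b b b b b b b b b b b b b b b a a a a a a a A A A   (applied A -> a)
  Step 47: b b b b b b b b b b b b b b b a a a a a a a A A A  =>  b b b b b b b b b b b b b b b a a a a a a a A A A A   (applied A -> A A)
  Step 48: b b b b b b b b b b b b b b b a a a a a a a A A A A  =>  b b b b b b b b b b b b b b b a a a a a a a a A A A   (applied A -> a)
  Step 49: b b b b b b b b b b b b b b b a a a a a a a a A A A  =>  b b b b b b b b b b b b b b b a a a a a a a a a A A   (applied A -> a)
  Step 50: b b b b b b b b b b b b b b b a a a a a a a a a A A  =>  b b b b b b b b b b b b b b b a a a a a a a a a a A   (applied A -> a)
  Step 51: b b b b b b b b b b b b b b b a a a a a a a a a a A  =>  b b b b b b b b b b b b b b b a a a a a a a a a a a   (applied A -> a)
Final yield: b b b b b b b b b b b b b b b a a a a a a a a a a a
Total rewrite steps: 51

51


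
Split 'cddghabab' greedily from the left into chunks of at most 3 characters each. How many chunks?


'cddghabab' has 9 characters.
Chunking with max size 3:
  Chunk 1: 'cdd' (positions 0-2)
  Chunk 2: 'gha' (positions 3-5)
  Chunk 3: 'bab' (positions 6-8)
Total chunks: ceil(9 / 3) = 3

3


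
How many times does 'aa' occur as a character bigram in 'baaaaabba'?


Scanning 'baaaaabba' for bigram 'aa':
  Position 0: 'ba' -> no
  Position 1: 'aa' -> MATCH
  Position 2: 'aa' -> MATCH
  Position 3: 'aa' -> MATCH
  Position 4: 'aa' -> MATCH
  Position 5: 'ab' -> no
  Position 6: 'bb' -> no
  Position 7: 'ba' -> no
Total matches: 4

4


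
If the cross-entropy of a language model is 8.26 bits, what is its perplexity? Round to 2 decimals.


Perplexity formula: PP = 2^H
H = 8.26
PP = 2^8.26
Decompose: 2^8.26 = 2^8 * 2^0.26
2^8 = 256, 2^0.26 ~ 1.1974787
PP ~ 256 * 1.1974787 = 306.5545472
Rounded to 2 decimals: 306.55

306.55


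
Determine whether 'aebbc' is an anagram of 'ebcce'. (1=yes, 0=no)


Sort characters of 'aebbc': 'abbce'
Sort characters of 'ebcce': 'bccee'
Sorted forms differ -> they are NOT anagrams
Result: 0

0


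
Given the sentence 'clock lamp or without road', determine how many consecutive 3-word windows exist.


Word trigrams from [5] words:
  Trigram 1: (clock lamp or)
  Trigram 2: (lamp or without)
  Trigram 3: (or without road)
Total word trigrams: 5 - 2 = 3

3


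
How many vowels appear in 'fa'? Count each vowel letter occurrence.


Scanning each character of 'fa':
  Position 1: 'f' -> consonant (running count: 0)
  Position 2: 'a' -> vowel (running count: 1)
Total vowels: 1

1


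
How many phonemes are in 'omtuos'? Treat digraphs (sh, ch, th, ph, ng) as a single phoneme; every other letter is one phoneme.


Parsing 'omtuos' greedily, digraphs first:
  'o' -> vowel phoneme (phonemes so far: 1)
  'm' -> consonant phoneme (phonemes so far: 2)
  't' -> consonant phoneme (phonemes so far: 3)
  'u' -> vowel phoneme (phonemes so far: 4)
  'o' -> vowel phoneme (phonemes so far: 5)
  's' -> consonant phoneme (phonemes so far: 6)
Total phonemes: 6

6


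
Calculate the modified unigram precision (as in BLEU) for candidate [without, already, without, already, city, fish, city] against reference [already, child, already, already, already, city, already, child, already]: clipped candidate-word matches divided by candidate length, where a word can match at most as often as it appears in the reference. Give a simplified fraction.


Reference word counts: {'already': 6, 'child': 2, 'city': 1}
Checking each candidate word (with clipping):
  'without' -> not in reference -> no match (matches: 0)
  'already' -> in reference (ref count 6, used 1/6) -> match (matches: 1)
  'without' -> not in reference -> no match (matches: 1)
  'already' -> in reference (ref count 6, used 2/6) -> match (matches: 2)
  'city' -> in reference (ref count 1, used 1/1) -> match (matches: 3)
  'fish' -> not in reference -> no match (matches: 3)
  'city' -> ref count 1 already used up (1/1) -> clipped, no match (matches: 3)
Clipped matches: 3, Candidate length: 7
Precision = 3/7

3/7


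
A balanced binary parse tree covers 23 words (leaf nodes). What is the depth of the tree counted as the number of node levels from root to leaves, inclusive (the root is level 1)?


In a balanced binary tree with n leaves the deepest leaf is ceil(log2(n)) edges below the root,
so counting node levels inclusive of root and leaves gives ceil(log2(n)) + 1 levels.
log2(23) = 4.5236
ceil(4.5236) = 5
levels = 5 + 1 = 6

6


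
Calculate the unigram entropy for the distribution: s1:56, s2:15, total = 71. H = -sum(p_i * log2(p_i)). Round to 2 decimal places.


Computing entropy H = -sum(p_i * log2(p_i)):
  s1: p = 56/71 = 0.7887, -p*log2(p) = 0.2701
  s2: p = 15/71 = 0.2113, -p*log2(p) = 0.4738
H = sum of terms = 0.7439
Rounded to 2 decimals: 0.74

0.74


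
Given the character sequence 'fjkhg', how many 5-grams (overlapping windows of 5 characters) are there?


String 'fjkhg' has length L = 5.
Number of overlapping n-grams = L - n + 1
Substituting: 5 - 5 + 1 = 1

1


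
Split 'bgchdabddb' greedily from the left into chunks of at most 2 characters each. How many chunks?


'bgchdabddb' has 10 characters.
Chunking with max size 2:
  Chunk 1: 'bg' (positions 0-1)
  Chunk 2: 'ch' (positions 2-3)
  Chunk 3: 'da' (positions 4-5)
  Chunk 4: 'bd' (positions 6-7)
  Chunk 5: 'db' (positions 8-9)
Total chunks: ceil(10 / 2) = 5

5


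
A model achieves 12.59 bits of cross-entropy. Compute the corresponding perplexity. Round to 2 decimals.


Perplexity formula: PP = 2^H
H = 12.59
PP = 2^12.59
Decompose: 2^12.59 = 2^12 * 2^0.59
2^12 = 4096, 2^0.59 ~ 1.5052467
PP ~ 4096 * 1.5052467 = 6165.4904832
Rounded to 2 decimals: 6165.49

6165.49


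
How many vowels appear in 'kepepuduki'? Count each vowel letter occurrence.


Scanning each character of 'kepepuduki':
  Position 1: 'k' -> consonant (running count: 0)
  Position 2: 'e' -> vowel (running count: 1)
  Position 3: 'p' -> consonant (running count: 1)
  Position 4: 'e' -> vowel (running count: 2)
  Position 5: 'p' -> consonant (running count: 2)
  Position 6: 'u' -> vowel (running count: 3)
  Position 7: 'd' -> consonant (running count: 3)
  Position 8: 'u' -> vowel (running count: 4)
  Position 9: 'k' -> consonant (running count: 4)
  Position 10: 'i' -> vowel (running count: 5)
Total vowels: 5

5


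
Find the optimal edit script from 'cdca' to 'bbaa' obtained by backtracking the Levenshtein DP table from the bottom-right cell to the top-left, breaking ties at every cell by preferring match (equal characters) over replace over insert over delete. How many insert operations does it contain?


Edit distance = 3. Backtracking from cell (4, 4) with preference match > replace > insert > delete,
then listing the resulting alignment 'cdca' -> 'bbaa' left to right:
  Step 1: replace c->b
  Step 2: replace d->b
  Step 3: replace c->a
  Step 4: keep 'a'
Total insertions: 0

0


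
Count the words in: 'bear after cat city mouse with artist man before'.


Counting words by splitting on spaces:
  Word 1: 'bear'
  Word 2: 'after'
  Word 3: 'cat'
  Word 4: 'city'
  Word 5: 'mouse'
  Word 6: 'with'
  Word 7: 'artist'
  Word 8: 'man'
  Word 9: 'before'
Total words: 9

9


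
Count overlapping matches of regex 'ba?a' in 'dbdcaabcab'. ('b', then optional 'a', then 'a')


Pattern: ba?a means 'b', then optional 'a', then 'a'.
Scanning 'dbdcaabcab' position-by-position:
  Pos 0: window 'dbd' -> no
  Pos 1: window 'bdc' -> no
  Pos 2: window 'dca' -> no
  Pos 3: window 'caa' -> no
  Pos 4: window 'aab' -> no
  Pos 5: window 'abc' -> no
  Pos 6: window 'bca' -> no
  Pos 7: window 'cab' -> no
  Pos 8: window 'ab' -> no
  Pos 9: window 'b' -> no
Total matches: 0

0


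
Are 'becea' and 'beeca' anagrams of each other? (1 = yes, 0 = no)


Sort characters of 'becea': 'abcee'
Sort characters of 'beeca': 'abcee'
Sorted forms match -> they ARE anagrams
Result: 1

1


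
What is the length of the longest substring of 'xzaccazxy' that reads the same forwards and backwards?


Scanning 'xzaccazxy' for palindromic substrings.
Substring at positions 0-7: 'xzaccazx'.
Check: reverse('xzaccazx') = 'xzaccazx' -> palindrome confirmed.
Neighbouring characters ('-' / 'y') break symmetry, so it cannot extend further.
No longer palindromic substring exists; longest length = 8

8


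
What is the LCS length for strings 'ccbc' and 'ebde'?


DP table for LCS of 'ccbc' and 'ebde':
       e  b  d  e
    0  0  0  0  0
  c 0  0  0  0  0
  c 0  0  0  0  0
  b 0  0  1  1  1
  c 0  0  1  1  1
LCS: 'b'
LCS length = 1

1


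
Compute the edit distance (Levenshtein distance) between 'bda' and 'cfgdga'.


Building DP table for s1='bda' (len 3) and s2='cfgdga' (len 6):
       c  f  g  d  g  a
    0  1  2  3  4  5  6
  b 1  1  2  3  4  5  6
  d 2  2  2  3  3  4  5
  a 3  3  3  3  4  4  4
Edit distance = dp[3][6] = 4

4


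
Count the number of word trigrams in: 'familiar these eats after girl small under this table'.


Word trigrams from [9] words:
  Trigram 1: (familiar these eats)
  Trigram 2: (these eats after)
  Trigram 3: (eats after girl)
  Trigram 4: (after girl small)
  Trigram 5: (girl small under)
  Trigram 6: (small under this)
  Trigram 7: (under this table)
Total word trigrams: 9 - 2 = 7

7


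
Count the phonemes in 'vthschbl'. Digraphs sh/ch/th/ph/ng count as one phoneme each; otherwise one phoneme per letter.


Parsing 'vthschbl' greedily, digraphs first:
  'v' -> consonant phoneme (phonemes so far: 1)
  'th' -> digraph (1 consonant phoneme) (phonemes so far: 2)
  's' -> consonant phoneme (phonemes so far: 3)
  'ch' -> digraph (1 consonant phoneme) (phonemes so far: 4)
  'b' -> consonant phoneme (phonemes so far: 5)
  'l' -> consonant phoneme (phonemes so far: 6)
Total phonemes: 6

6


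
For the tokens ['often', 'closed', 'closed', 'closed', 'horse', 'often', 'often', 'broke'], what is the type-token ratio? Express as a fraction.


Tokens: 8
Unique types: ('broke', 'closed', 'horse', 'often') = 4
TTR = 4/8
Simplify: divide both by 4 -> 1/2
TTR = 1/2

1/2


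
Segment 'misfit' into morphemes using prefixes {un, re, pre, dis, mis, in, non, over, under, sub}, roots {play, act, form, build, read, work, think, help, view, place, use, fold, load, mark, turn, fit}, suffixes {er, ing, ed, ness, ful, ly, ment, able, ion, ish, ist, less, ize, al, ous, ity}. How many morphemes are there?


Segmenting 'misfit' against the inventory:
  'mis' -> prefix (morpheme 1)
  'fit' -> root (morpheme 2)
Total morphemes: 2

2


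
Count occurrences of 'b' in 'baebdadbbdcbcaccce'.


Scanning 'baebdadbbdcbcaccce' for 'b':
  Position 0: 'b' -> MATCH (count: 1)
  Position 3: 'b' -> MATCH (count: 2)
  Position 7: 'b' -> MATCH (count: 3)
  Position 8: 'b' -> MATCH (count: 4)
  Position 11: 'b' -> MATCH (count: 5)
Total occurrences of 'b': 5

5


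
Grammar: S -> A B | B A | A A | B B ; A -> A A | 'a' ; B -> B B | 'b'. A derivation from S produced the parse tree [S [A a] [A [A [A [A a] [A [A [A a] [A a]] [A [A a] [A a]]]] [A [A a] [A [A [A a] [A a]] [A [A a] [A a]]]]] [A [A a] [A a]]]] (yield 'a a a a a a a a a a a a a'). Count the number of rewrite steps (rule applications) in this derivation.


Every bracketed nonterminal node [X ...] in the tree is produced by exactly one rule application.
Reading the tree off as a leftmost derivation:
  Step 1: S  =>  A A   (applied S -> A A)
  Step 2: A A  =>  a A   (applied A -> a)
  Step 3: a A  =>  a A A   (applied A -> A A)
  Step 4: a A A  =>  a A A A   (applied A -> A A)
  Step 5: a A A A  =>  a A A A A   (applied A -> A A)
  Step 6: a A A A A  =>  a a A A A   (applied A -> a)
  Step 7: a a A A A  =>  a a A A A A   (applied A -> A A)
  Step 8: a a A A A A  =>  a a A A A A A   (applied A -> A A)
  Step 9: a a A A A A A  =>  a a a A A A A   (applied A -> a)
  Step 10: a a a A A A A  =>  a a a a A A A   (applied A -> a)
  Step 11: a a a a A A A  =>  a a a a A A A A   (applied A -> A A)
  Step 12: a a a a A A A A  =>  a a a a a A A A   (applied A -> a)
  Step 13: a a a a a A A A  =>  a a a a a a A A   (applied A -> a)
  Step 14: a a a a a a A A  =>  a a a a a a A A A   (applied A -> A A)
  Step 15: a a a a a a A A A  =>  a a a a a a a A A   (applied A -> a)
  Step 16: a a a a a a a A A  =>  a a a a a a a A A A   (applied A -> A A)
  Step 17: a a a a a a a A A A  =>  a a a a a a a A A A A   (applied A -> A A)
  Step 18: a a a a a a a A A A A  =>  a a a a a a a a A A A   (applied A -> a)
  Step 19: a a a a a a a a A A A  =>  a a a a a a a a a A A   (applied A -> a)
  Step 20: a a a a a a a a a A A  =>  a a a a a a a a a A A A   (applied A -> A A)
  Step 21: a a a a a a a a a A A A  =>  a a a a a a a a a a A A   (applied A -> a)
  Step 22: a a a a a a a a a a A A  =>  a a a a a a a a a a a A   (applied A -> a)
  Step 23: a a a a a a a a a a a A  =>  a a a a a a a a a a a A A   (applied A -> A A)
  Step 24: a a a a a a a a a a a A A  =>  a a a a a a a a a a a a A   (applied A -> a)
  Step 25: a a a a a a a a a a a a A  =>  a a a a a a a a a a a a a   (applied A -> a)
Final yield: a a a a a a a a a a a a a
Total rewrite steps: 25

25
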